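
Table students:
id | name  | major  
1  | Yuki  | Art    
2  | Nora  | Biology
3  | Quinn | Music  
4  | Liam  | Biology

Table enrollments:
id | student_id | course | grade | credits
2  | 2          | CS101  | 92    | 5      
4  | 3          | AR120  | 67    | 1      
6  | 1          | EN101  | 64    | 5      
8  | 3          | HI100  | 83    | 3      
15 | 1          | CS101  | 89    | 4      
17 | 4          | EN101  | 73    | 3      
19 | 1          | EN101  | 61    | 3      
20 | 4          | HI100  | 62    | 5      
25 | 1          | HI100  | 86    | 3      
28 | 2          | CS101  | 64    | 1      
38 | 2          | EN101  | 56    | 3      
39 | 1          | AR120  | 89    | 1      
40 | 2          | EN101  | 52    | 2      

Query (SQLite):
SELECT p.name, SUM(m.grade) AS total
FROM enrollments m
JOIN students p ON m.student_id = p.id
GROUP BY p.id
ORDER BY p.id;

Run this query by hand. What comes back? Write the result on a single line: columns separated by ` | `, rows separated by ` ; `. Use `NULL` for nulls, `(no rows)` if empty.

Join each enrollments row to its students via student_id.
Group joined rows by students.id; compute SUM(m.grade) per group.
  1: ids {6, 15, 19, 25, 39} → SUM(m.grade)=389
  2: ids {2, 28, 38, 40} → SUM(m.grade)=264
  3: ids {4, 8} → SUM(m.grade)=150
  4: ids {17, 20} → SUM(m.grade)=135

Yuki | 389 ; Nora | 264 ; Quinn | 150 ; Liam | 135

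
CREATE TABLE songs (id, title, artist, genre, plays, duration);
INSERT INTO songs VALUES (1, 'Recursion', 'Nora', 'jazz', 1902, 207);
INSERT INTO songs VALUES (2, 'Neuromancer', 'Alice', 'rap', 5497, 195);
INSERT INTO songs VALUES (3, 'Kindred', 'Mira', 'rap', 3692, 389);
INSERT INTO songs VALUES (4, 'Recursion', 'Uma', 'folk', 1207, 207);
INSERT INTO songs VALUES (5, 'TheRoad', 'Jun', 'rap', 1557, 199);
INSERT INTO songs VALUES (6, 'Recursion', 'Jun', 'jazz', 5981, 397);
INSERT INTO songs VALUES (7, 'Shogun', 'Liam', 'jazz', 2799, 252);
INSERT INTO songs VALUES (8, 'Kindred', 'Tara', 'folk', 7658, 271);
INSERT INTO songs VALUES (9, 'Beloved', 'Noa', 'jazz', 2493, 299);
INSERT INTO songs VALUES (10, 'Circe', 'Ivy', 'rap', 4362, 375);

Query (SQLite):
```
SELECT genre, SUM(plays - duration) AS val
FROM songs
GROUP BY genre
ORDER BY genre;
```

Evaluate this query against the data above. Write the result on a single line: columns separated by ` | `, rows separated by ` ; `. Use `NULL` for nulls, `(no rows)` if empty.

folk | 8387 ; jazz | 12020 ; rap | 13950

For each row compute plays - duration.
Group by genre; take SUM of the expression per group.
  folk: ids {4, 8} → SUM(plays - duration)=8387
  jazz: ids {1, 6, 7, 9} → SUM(plays - duration)=12020
  rap: ids {2, 3, 5, 10} → SUM(plays - duration)=13950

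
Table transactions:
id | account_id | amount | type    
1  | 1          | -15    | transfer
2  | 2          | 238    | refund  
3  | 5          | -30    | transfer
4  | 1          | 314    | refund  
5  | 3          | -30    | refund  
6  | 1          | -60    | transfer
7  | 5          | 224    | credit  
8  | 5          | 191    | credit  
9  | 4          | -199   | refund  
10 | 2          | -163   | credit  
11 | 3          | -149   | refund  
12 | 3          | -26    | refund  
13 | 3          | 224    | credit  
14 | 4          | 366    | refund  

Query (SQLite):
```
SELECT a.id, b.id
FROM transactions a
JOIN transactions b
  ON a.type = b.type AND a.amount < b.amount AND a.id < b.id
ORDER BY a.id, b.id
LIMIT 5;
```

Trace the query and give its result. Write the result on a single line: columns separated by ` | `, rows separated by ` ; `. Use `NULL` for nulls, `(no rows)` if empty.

2 | 4 ; 2 | 14 ; 4 | 14 ; 5 | 12 ; 5 | 14

Pairs (a,b) with same type, a.amount < b.amount, a.id < b.id.
type groups: credit:{7,8,10,13} refund:{2,4,5,9,11,12,14} transfer:{1,3,6}
Ordered by (a.id, b.id); first 5.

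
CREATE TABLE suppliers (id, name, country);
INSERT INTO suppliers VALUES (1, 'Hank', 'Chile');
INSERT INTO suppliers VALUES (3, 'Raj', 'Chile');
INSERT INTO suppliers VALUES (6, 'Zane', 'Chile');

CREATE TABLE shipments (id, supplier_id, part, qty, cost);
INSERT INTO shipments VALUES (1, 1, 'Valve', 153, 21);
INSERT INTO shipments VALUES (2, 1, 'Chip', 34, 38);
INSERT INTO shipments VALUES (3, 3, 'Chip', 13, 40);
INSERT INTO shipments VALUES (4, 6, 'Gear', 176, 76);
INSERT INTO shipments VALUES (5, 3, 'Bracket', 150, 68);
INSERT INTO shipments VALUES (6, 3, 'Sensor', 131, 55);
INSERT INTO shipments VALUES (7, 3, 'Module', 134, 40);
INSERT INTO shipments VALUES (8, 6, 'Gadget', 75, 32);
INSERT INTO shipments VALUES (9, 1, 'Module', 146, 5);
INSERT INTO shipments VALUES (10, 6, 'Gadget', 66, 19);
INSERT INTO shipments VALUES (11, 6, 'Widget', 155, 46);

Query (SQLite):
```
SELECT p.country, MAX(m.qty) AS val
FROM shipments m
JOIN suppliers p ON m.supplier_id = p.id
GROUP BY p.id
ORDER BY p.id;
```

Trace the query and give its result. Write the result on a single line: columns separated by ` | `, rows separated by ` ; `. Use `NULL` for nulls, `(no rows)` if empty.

Join each shipments row to its suppliers via supplier_id.
Group joined rows by suppliers.id; compute MAX(m.qty) per group.
  1: ids {1, 2, 9} → MAX(m.qty)=153
  3: ids {3, 5, 6, 7} → MAX(m.qty)=150
  6: ids {4, 8, 10, 11} → MAX(m.qty)=176

Chile | 153 ; Chile | 150 ; Chile | 176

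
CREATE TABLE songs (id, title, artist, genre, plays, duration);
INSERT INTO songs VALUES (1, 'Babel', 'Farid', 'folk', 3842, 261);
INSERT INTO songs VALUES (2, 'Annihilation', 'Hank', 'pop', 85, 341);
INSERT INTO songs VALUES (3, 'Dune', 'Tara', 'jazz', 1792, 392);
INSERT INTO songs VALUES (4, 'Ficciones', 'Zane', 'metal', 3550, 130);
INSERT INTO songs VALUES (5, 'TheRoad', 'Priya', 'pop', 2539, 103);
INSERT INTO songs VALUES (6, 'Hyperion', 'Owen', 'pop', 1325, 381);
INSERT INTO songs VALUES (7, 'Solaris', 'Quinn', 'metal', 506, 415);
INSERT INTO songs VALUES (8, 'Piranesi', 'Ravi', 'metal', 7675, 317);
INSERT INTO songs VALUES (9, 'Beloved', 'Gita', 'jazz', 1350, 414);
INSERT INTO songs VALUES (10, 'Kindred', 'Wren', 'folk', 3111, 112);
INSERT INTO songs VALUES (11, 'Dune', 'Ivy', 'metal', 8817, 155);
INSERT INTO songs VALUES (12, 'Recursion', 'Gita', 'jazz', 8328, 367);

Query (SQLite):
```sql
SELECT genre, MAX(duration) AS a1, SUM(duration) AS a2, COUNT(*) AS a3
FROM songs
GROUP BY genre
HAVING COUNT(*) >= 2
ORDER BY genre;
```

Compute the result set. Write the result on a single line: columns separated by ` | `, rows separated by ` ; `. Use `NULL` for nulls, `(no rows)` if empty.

Group songs by genre.
Per group compute: MAX(duration), SUM(duration), COUNT(*).
HAVING: drop groups with fewer than 2 rows.
  folk: ids {1, 10} → MAX(duration)=261, SUM(duration)=373, COUNT(*)=2
  jazz: ids {3, 9, 12} → MAX(duration)=414, SUM(duration)=1173, COUNT(*)=3
  metal: ids {4, 7, 8, 11} → MAX(duration)=415, SUM(duration)=1017, COUNT(*)=4
  pop: ids {2, 5, 6} → MAX(duration)=381, SUM(duration)=825, COUNT(*)=3

folk | 261 | 373 | 2 ; jazz | 414 | 1173 | 3 ; metal | 415 | 1017 | 4 ; pop | 381 | 825 | 3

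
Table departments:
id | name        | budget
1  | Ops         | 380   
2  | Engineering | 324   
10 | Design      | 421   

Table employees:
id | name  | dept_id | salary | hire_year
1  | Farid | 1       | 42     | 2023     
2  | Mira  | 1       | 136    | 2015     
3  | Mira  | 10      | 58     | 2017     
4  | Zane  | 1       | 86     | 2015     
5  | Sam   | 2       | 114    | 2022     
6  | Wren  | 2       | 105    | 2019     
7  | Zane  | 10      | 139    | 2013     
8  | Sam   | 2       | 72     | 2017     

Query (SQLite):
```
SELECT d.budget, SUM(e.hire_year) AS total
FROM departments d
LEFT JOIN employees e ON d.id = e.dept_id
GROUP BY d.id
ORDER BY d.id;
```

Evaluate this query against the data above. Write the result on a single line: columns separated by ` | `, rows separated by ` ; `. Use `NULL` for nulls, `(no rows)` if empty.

LEFT JOIN keeps every departments row; unmatched ones get NULL for employees columns.
Group by departments.id and compute SUM(e.hire_year). SUM over an all-NULL group is NULL.
  1: ids {1, 2, 4} → SUM(e.hire_year)=6053
  2: ids {5, 6, 8} → SUM(e.hire_year)=6058
  10: ids {3, 7} → SUM(e.hire_year)=4030

380 | 6053 ; 324 | 6058 ; 421 | 4030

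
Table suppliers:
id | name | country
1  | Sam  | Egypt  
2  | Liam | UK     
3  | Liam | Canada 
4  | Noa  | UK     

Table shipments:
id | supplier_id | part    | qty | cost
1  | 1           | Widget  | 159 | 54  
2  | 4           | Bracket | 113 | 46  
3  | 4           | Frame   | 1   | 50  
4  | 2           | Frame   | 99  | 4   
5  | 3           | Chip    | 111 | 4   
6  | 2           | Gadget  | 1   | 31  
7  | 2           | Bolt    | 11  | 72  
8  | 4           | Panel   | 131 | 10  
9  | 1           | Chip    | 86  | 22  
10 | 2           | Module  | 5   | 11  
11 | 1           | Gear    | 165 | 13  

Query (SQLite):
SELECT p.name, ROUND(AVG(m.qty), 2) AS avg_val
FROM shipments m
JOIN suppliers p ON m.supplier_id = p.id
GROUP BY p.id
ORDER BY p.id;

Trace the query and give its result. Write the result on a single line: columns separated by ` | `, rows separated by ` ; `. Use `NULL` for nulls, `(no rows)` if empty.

Sam | 136.67 ; Liam | 29 ; Liam | 111 ; Noa | 81.67

Join each shipments row to its suppliers via supplier_id.
Group joined rows by suppliers.id; compute ROUND(AVG(m.qty), 2) per group.
  1: ids {1, 9, 11} → ROUND(AVG(m.qty), 2)=136.67
  2: ids {4, 6, 7, 10} → ROUND(AVG(m.qty), 2)=29
  3: ids {5} → ROUND(AVG(m.qty), 2)=111
  4: ids {2, 3, 8} → ROUND(AVG(m.qty), 2)=81.67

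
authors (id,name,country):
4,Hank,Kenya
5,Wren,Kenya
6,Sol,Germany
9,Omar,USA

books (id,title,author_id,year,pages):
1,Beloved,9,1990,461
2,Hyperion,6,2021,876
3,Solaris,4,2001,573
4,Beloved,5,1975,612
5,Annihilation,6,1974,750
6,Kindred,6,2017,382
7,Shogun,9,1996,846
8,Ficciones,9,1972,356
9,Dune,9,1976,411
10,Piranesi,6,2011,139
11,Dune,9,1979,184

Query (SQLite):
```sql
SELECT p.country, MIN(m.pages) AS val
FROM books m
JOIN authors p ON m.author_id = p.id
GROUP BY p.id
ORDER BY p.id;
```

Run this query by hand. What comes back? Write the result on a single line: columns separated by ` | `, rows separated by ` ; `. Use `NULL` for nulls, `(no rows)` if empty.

Kenya | 573 ; Kenya | 612 ; Germany | 139 ; USA | 184

Join each books row to its authors via author_id.
Group joined rows by authors.id; compute MIN(m.pages) per group.
  4: ids {3} → MIN(m.pages)=573
  5: ids {4} → MIN(m.pages)=612
  6: ids {2, 5, 6, 10} → MIN(m.pages)=139
  9: ids {1, 7, 8, 9, 11} → MIN(m.pages)=184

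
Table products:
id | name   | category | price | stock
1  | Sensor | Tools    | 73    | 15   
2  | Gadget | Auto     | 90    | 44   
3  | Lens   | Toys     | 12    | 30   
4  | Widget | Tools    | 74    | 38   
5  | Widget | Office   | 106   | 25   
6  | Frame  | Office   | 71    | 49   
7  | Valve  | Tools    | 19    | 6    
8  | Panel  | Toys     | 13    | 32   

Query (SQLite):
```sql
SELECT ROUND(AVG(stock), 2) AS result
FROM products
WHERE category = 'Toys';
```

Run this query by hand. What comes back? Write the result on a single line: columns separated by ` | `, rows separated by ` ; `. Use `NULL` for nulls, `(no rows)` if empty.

Rows where category='Toys' → stock values: [30, 32].
AVG = 62 / 2 (rounded to 2 dp).

31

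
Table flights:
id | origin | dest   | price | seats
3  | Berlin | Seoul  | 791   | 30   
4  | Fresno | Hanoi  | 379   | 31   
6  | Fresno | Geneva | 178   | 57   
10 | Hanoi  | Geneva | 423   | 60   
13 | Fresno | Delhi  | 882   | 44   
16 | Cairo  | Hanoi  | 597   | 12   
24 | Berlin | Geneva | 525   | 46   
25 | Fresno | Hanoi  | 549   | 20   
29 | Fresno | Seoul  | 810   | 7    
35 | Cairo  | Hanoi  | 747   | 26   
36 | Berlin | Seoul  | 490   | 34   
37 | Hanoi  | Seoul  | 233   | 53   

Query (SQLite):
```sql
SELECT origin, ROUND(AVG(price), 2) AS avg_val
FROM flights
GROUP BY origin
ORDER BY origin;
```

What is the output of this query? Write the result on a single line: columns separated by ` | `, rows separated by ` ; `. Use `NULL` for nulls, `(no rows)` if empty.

Berlin | 602 ; Cairo | 672 ; Fresno | 559.6 ; Hanoi | 328

Partition flights by origin; compute ROUND(AVG(price), 2) within each group.
  Berlin: ids {3, 24, 36} → ROUND(AVG(price), 2)=602
  Cairo: ids {16, 35} → ROUND(AVG(price), 2)=672
  Fresno: ids {4, 6, 13, 25, 29} → ROUND(AVG(price), 2)=559.6
  Hanoi: ids {10, 37} → ROUND(AVG(price), 2)=328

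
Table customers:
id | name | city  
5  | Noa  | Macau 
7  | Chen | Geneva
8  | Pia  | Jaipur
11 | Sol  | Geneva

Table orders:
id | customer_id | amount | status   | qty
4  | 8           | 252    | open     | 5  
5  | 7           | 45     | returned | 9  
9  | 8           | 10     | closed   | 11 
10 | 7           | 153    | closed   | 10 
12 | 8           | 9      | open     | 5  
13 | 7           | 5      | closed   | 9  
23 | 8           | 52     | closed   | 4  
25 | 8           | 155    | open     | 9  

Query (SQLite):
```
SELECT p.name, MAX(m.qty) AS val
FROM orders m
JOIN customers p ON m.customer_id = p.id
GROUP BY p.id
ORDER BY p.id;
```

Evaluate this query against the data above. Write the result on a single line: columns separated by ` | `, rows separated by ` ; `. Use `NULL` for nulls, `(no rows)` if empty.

Join each orders row to its customers via customer_id.
Group joined rows by customers.id; compute MAX(m.qty) per group.
  7: ids {5, 10, 13} → MAX(m.qty)=10
  8: ids {4, 9, 12, 23, 25} → MAX(m.qty)=11

Chen | 10 ; Pia | 11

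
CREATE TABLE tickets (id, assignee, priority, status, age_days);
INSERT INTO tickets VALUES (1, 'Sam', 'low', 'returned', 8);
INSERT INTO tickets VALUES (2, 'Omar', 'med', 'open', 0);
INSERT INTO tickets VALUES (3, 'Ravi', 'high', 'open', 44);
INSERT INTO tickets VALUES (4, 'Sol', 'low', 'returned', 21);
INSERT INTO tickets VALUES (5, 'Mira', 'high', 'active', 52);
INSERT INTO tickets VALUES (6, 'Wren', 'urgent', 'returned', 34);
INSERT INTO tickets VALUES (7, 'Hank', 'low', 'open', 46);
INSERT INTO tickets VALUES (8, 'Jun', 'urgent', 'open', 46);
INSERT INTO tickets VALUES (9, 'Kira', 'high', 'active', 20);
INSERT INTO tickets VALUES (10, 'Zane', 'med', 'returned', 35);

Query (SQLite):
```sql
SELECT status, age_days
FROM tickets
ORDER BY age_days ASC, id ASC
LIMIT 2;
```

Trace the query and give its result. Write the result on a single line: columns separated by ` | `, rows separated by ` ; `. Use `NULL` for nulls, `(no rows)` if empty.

Sort by age_days asc, tiebreak id asc: (0, id=2), (8, id=1), (20, id=9), (21, id=4), (34, id=6) …. Take first 2.

open | 0 ; returned | 8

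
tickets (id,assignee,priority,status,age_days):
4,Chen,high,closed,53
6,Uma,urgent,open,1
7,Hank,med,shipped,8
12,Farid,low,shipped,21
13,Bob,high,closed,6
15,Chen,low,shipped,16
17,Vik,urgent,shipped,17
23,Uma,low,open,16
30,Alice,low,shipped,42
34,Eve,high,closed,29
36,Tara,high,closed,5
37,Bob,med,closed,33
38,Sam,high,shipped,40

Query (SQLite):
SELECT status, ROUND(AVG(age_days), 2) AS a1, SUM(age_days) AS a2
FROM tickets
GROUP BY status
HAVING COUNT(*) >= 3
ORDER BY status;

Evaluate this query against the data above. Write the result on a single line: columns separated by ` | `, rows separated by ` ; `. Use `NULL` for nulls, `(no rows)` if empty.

closed | 25.2 | 126 ; shipped | 24 | 144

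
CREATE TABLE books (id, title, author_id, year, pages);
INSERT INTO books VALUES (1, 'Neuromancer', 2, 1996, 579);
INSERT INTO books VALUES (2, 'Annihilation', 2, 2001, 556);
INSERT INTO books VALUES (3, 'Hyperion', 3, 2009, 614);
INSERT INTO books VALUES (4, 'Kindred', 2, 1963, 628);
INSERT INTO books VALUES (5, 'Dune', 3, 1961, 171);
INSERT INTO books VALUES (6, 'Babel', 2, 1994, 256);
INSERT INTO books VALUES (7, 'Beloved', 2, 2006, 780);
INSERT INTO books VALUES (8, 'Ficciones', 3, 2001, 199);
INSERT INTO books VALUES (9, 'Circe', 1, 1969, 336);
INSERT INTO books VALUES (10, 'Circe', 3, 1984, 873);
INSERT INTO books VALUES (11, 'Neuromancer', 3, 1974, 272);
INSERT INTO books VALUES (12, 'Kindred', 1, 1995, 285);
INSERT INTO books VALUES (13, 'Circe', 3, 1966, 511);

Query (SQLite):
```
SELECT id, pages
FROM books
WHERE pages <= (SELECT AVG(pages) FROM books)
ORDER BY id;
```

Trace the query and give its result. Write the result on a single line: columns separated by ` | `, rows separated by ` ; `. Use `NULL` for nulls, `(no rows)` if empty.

5 | 171 ; 6 | 256 ; 8 | 199 ; 9 | 336 ; 11 | 272 ; 12 | 285

Scalar subquery: AVG(pages) over all books rows = 466.153846 (≈; comparison uses full precision).
Keep rows where pages <= that value.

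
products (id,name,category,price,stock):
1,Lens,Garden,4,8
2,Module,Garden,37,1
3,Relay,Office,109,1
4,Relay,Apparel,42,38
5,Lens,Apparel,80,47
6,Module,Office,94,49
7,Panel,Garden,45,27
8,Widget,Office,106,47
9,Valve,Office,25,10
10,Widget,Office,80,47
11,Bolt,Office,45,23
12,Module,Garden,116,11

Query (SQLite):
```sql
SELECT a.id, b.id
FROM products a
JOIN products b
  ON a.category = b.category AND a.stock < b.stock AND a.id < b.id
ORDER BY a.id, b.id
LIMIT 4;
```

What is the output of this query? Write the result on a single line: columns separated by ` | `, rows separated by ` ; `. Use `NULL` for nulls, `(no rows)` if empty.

1 | 7 ; 1 | 12 ; 2 | 7 ; 2 | 12

Pairs (a,b) with same category, a.stock < b.stock, a.id < b.id.
category groups: Apparel:{4,5} Garden:{1,2,7,12} Office:{3,6,8,9,10,11}
Ordered by (a.id, b.id); first 4.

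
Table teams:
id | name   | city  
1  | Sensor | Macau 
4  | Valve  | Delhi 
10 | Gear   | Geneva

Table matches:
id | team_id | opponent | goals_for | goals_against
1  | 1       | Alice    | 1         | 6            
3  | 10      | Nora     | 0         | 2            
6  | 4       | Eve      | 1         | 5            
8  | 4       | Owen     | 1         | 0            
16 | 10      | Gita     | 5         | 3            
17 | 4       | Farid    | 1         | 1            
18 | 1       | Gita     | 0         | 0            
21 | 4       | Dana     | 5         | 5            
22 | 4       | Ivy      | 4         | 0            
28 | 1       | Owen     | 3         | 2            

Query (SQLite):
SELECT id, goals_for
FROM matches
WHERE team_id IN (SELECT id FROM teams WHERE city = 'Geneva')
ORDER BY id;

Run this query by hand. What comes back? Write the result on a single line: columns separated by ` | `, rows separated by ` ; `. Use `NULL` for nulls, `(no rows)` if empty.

Inner query: teams.id where city = 'Geneva'.
Outer: keep matches rows whose team_id is in that set.
Inner query → {10}

3 | 0 ; 16 | 5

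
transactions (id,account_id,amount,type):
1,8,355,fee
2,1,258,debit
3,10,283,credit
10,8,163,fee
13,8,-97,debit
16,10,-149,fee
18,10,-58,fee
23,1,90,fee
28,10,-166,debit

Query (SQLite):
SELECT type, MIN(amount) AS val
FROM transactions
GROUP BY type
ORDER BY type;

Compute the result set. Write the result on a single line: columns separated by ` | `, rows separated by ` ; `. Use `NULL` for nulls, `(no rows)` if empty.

credit | 283 ; debit | -166 ; fee | -149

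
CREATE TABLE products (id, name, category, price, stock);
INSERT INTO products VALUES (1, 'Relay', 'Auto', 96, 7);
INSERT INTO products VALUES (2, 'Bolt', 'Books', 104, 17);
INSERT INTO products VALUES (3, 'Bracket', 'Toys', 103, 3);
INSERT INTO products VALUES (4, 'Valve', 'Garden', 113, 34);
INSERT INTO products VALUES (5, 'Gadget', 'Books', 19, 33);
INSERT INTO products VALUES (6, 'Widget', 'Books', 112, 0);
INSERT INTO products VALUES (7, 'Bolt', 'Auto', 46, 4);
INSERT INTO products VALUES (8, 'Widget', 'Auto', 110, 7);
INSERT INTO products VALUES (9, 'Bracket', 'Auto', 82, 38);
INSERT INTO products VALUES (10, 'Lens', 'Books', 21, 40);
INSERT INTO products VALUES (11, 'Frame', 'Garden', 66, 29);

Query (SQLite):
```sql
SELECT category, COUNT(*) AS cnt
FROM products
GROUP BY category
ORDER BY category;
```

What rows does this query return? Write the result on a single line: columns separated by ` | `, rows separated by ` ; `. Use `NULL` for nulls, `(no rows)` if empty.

Auto | 4 ; Books | 4 ; Garden | 2 ; Toys | 1

Partition products by category; compute COUNT(*) within each group.
  Auto: ids {1, 7, 8, 9} → COUNT(*)=4
  Books: ids {2, 5, 6, 10} → COUNT(*)=4
  Garden: ids {4, 11} → COUNT(*)=2
  Toys: ids {3} → COUNT(*)=1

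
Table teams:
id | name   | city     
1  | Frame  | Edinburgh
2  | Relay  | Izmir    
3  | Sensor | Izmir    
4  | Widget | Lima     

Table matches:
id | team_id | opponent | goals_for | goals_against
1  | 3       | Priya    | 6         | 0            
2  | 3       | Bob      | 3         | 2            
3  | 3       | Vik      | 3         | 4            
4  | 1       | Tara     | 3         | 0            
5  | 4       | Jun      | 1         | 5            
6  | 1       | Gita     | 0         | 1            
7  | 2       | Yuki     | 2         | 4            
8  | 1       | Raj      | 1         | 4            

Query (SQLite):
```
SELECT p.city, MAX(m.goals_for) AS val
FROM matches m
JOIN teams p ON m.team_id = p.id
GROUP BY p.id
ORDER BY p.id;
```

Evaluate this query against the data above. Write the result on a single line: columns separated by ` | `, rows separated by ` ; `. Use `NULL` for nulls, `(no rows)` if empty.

Edinburgh | 3 ; Izmir | 2 ; Izmir | 6 ; Lima | 1

Join each matches row to its teams via team_id.
Group joined rows by teams.id; compute MAX(m.goals_for) per group.
  1: ids {4, 6, 8} → MAX(m.goals_for)=3
  2: ids {7} → MAX(m.goals_for)=2
  3: ids {1, 2, 3} → MAX(m.goals_for)=6
  4: ids {5} → MAX(m.goals_for)=1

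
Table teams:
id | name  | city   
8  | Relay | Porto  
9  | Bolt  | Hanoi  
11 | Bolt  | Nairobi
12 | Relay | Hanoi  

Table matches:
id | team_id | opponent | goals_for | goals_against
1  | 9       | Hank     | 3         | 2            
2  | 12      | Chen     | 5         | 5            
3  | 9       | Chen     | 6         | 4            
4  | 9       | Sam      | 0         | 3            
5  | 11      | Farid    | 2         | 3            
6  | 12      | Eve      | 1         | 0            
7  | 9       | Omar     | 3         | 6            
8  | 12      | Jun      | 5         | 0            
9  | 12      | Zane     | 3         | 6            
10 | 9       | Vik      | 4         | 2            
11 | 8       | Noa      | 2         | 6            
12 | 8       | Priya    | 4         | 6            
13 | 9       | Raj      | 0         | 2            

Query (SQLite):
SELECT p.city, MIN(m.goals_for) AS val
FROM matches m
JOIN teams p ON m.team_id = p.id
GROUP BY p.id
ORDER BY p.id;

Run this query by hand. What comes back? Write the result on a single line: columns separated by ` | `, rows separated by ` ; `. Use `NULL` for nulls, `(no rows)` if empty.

Porto | 2 ; Hanoi | 0 ; Nairobi | 2 ; Hanoi | 1

Join each matches row to its teams via team_id.
Group joined rows by teams.id; compute MIN(m.goals_for) per group.
  8: ids {11, 12} → MIN(m.goals_for)=2
  9: ids {1, 3, 4, 7, 10, 13} → MIN(m.goals_for)=0
  11: ids {5} → MIN(m.goals_for)=2
  12: ids {2, 6, 8, 9} → MIN(m.goals_for)=1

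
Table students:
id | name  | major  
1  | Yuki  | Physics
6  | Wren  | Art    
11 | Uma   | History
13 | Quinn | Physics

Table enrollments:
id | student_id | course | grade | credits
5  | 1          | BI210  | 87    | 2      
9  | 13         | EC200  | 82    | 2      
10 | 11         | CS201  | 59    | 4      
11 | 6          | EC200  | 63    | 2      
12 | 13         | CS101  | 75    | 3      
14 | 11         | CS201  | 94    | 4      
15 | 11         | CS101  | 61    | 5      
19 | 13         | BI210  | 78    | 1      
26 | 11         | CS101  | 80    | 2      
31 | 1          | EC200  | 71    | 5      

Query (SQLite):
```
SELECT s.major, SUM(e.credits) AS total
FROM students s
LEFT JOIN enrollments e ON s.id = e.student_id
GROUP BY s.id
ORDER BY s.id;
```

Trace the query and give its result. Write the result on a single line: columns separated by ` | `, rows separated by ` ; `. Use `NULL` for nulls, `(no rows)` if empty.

Physics | 7 ; Art | 2 ; History | 15 ; Physics | 6

LEFT JOIN keeps every students row; unmatched ones get NULL for enrollments columns.
Group by students.id and compute SUM(e.credits). SUM over an all-NULL group is NULL.
  1: ids {5, 31} → SUM(e.credits)=7
  6: ids {11} → SUM(e.credits)=2
  11: ids {10, 14, 15, 26} → SUM(e.credits)=15
  13: ids {9, 12, 19} → SUM(e.credits)=6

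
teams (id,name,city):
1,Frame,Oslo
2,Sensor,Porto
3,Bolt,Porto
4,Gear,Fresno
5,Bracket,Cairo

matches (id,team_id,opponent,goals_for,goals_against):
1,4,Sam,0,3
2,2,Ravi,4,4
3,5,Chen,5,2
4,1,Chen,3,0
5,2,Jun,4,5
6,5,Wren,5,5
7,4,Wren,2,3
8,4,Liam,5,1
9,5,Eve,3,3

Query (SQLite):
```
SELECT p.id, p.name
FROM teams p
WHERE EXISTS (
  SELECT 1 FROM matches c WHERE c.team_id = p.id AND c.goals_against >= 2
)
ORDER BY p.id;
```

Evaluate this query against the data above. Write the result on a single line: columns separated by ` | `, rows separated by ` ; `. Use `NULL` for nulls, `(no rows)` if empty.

For each teams row, check whether any matches with matching team_id has goals_against >= 2.
Keep rows where that is true.

2 | Sensor ; 4 | Gear ; 5 | Bracket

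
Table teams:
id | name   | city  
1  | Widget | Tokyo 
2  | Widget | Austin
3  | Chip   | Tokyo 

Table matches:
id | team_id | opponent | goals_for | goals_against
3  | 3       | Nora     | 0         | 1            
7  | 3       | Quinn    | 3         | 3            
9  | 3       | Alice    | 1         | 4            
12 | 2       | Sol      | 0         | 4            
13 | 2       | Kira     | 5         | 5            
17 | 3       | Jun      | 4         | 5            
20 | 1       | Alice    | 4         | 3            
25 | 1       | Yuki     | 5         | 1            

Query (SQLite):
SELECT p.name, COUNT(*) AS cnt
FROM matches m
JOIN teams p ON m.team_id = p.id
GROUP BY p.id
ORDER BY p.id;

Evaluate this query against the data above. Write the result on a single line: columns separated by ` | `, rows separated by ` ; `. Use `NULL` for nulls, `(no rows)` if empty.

Join each matches row to its teams via team_id.
Group joined rows by teams.id; compute COUNT(*) per group.
  1: ids {20, 25} → COUNT(*)=2
  2: ids {12, 13} → COUNT(*)=2
  3: ids {3, 7, 9, 17} → COUNT(*)=4

Widget | 2 ; Widget | 2 ; Chip | 4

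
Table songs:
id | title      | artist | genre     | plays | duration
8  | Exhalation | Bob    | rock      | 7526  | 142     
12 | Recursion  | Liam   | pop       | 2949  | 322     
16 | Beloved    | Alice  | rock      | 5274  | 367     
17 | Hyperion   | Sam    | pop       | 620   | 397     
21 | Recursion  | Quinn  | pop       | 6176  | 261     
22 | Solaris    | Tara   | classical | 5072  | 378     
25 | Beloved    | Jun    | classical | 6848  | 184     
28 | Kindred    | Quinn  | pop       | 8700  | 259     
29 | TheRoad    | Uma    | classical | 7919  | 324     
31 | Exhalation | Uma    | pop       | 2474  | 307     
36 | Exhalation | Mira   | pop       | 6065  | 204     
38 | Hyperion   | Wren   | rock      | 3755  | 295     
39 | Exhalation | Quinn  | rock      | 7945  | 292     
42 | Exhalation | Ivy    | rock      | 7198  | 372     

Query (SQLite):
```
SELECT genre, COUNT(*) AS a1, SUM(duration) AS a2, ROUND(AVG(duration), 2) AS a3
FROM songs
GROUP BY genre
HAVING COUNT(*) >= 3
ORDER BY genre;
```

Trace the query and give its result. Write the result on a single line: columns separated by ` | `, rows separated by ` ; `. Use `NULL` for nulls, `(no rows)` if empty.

classical | 3 | 886 | 295.33 ; pop | 6 | 1750 | 291.67 ; rock | 5 | 1468 | 293.6

Group songs by genre.
Per group compute: COUNT(*), SUM(duration), ROUND(AVG(duration), 2).
HAVING: drop groups with fewer than 3 rows.
  classical: ids {22, 25, 29} → COUNT(*)=3, SUM(duration)=886, ROUND(AVG(duration), 2)=295.33
  pop: ids {12, 17, 21, 28, 31, 36} → COUNT(*)=6, SUM(duration)=1750, ROUND(AVG(duration), 2)=291.67
  rock: ids {8, 16, 38, 39, 42} → COUNT(*)=5, SUM(duration)=1468, ROUND(AVG(duration), 2)=293.6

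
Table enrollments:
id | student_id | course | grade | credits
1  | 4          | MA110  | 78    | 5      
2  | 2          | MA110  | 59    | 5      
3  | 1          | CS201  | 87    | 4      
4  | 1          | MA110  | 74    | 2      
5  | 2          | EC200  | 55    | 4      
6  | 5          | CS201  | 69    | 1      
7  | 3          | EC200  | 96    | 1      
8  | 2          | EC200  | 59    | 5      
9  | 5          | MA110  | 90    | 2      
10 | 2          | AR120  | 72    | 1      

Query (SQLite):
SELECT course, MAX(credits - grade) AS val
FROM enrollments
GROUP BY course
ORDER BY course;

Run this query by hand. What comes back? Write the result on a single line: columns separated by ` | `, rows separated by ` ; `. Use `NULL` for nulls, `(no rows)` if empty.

AR120 | -71 ; CS201 | -68 ; EC200 | -51 ; MA110 | -54

For each row compute credits - grade.
Group by course; take MAX of the expression per group.
  AR120: ids {10} → MAX(credits - grade)=-71
  CS201: ids {3, 6} → MAX(credits - grade)=-68
  EC200: ids {5, 7, 8} → MAX(credits - grade)=-51
  MA110: ids {1, 2, 4, 9} → MAX(credits - grade)=-54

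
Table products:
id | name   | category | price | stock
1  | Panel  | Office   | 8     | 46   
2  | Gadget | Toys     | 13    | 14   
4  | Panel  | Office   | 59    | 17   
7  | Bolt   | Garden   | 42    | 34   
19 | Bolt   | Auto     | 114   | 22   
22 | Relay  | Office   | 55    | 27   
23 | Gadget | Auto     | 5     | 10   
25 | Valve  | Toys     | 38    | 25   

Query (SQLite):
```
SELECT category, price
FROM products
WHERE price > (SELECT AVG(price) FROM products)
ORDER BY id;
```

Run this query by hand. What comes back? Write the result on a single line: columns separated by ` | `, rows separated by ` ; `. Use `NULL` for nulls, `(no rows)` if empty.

Scalar subquery: AVG(price) over all products rows = 41.75.
Keep rows where price > that value.

Office | 59 ; Garden | 42 ; Auto | 114 ; Office | 55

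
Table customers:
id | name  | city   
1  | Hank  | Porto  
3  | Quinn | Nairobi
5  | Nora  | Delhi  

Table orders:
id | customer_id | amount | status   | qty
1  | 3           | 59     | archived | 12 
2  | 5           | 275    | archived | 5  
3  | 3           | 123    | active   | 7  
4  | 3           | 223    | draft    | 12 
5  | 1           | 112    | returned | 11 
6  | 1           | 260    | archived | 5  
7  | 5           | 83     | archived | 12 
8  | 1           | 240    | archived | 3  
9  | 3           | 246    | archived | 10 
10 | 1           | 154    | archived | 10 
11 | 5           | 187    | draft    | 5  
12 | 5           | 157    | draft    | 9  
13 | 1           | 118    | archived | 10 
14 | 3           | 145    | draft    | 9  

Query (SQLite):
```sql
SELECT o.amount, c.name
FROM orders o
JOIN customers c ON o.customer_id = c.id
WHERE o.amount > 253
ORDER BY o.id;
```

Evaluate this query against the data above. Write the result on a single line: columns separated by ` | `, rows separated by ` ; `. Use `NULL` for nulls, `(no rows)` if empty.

275 | Nora ; 260 | Hank

Each orders row matches the customers row where customer_id = customers.id.
Then keep rows with o.amount > 253.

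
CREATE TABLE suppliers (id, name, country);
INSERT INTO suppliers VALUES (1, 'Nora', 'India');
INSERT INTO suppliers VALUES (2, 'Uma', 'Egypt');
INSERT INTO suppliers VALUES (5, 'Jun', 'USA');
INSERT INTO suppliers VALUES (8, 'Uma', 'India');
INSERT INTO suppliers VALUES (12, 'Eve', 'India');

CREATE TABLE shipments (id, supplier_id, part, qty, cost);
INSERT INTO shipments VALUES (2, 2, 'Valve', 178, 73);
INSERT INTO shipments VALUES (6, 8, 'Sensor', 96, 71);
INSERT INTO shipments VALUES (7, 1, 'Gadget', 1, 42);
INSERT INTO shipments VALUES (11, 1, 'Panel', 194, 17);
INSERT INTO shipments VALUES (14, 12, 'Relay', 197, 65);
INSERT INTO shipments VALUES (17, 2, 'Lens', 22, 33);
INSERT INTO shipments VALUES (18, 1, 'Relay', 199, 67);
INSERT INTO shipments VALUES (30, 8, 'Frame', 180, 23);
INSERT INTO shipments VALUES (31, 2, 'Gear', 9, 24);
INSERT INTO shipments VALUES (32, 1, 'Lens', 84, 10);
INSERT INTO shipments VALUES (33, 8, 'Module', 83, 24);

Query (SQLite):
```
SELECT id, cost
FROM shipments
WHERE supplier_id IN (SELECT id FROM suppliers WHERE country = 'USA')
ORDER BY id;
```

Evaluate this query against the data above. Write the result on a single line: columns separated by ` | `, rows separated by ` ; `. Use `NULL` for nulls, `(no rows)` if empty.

Inner query: suppliers.id where country = 'USA'.
Outer: keep shipments rows whose supplier_id is in that set.
Inner query → {5}

(no rows)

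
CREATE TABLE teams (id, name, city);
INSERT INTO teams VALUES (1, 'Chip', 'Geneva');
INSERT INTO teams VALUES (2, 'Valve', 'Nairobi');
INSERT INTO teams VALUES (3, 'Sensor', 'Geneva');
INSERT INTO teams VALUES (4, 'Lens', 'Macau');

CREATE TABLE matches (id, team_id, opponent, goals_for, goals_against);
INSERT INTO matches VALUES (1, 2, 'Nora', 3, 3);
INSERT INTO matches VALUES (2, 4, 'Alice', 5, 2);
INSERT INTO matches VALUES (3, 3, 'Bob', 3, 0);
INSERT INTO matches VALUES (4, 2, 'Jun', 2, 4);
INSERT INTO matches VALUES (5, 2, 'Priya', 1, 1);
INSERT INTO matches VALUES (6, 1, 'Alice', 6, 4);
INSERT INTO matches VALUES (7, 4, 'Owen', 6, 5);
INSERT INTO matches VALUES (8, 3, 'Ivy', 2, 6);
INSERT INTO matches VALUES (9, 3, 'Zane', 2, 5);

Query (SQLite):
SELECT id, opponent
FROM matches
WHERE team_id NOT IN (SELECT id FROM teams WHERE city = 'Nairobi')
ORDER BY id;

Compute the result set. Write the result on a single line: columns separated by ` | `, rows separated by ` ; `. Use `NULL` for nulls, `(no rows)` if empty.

Inner query: teams.id where city = 'Nairobi'.
Outer: keep matches rows whose team_id is not in that set.
Inner query → {2}

2 | Alice ; 3 | Bob ; 6 | Alice ; 7 | Owen ; 8 | Ivy ; 9 | Zane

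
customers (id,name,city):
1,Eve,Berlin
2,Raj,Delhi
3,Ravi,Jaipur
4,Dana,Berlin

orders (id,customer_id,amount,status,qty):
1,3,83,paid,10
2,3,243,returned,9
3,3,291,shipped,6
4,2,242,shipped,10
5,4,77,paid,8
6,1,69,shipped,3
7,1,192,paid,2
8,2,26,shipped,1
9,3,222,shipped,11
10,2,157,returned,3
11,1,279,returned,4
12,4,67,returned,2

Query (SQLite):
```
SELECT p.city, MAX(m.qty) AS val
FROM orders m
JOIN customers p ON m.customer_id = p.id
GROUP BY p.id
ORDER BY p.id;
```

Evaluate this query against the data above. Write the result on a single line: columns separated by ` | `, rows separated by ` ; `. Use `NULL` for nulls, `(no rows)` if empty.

Berlin | 4 ; Delhi | 10 ; Jaipur | 11 ; Berlin | 8

Join each orders row to its customers via customer_id.
Group joined rows by customers.id; compute MAX(m.qty) per group.
  1: ids {6, 7, 11} → MAX(m.qty)=4
  2: ids {4, 8, 10} → MAX(m.qty)=10
  3: ids {1, 2, 3, 9} → MAX(m.qty)=11
  4: ids {5, 12} → MAX(m.qty)=8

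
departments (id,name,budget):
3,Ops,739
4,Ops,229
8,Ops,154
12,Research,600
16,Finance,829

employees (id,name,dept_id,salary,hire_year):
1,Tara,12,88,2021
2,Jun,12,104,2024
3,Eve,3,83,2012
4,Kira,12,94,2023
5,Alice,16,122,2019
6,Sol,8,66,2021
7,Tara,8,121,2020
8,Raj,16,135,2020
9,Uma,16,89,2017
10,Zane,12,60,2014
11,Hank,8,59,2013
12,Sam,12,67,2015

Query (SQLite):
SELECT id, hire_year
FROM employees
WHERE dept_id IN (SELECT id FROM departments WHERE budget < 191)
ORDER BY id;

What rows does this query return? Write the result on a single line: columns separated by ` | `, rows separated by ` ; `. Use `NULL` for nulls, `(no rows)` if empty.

6 | 2021 ; 7 | 2020 ; 11 | 2013

Inner query: departments.id where budget < 191.
Outer: keep employees rows whose dept_id is in that set.
Inner query → {8}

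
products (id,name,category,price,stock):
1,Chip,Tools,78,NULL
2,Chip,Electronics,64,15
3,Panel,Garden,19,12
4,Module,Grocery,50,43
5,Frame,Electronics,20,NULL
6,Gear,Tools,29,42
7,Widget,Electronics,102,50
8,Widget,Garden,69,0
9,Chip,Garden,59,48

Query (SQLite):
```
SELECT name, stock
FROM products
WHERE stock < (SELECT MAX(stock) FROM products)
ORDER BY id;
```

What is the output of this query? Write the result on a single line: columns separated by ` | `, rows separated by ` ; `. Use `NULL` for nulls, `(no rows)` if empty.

Scalar subquery: MAX(stock) over all products rows = 50.
Keep rows where stock < that value.

Chip | 15 ; Panel | 12 ; Module | 43 ; Gear | 42 ; Widget | 0 ; Chip | 48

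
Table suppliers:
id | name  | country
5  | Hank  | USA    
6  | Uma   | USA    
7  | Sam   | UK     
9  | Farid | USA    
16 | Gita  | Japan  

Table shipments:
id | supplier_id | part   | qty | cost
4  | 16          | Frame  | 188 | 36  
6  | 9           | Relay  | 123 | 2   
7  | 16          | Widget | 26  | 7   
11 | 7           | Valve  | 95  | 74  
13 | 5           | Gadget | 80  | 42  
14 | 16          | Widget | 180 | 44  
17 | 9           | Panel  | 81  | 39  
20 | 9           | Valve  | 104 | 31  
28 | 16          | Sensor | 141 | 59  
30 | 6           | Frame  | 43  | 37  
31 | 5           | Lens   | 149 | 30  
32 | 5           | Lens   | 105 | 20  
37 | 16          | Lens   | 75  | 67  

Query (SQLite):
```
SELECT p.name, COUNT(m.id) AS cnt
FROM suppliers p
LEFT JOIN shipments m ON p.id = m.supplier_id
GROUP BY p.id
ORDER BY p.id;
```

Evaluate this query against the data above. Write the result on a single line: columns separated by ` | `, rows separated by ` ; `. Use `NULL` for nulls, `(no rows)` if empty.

LEFT JOIN keeps every suppliers row; unmatched ones get NULL for shipments columns.
Group by suppliers.id and compute COUNT(m.id). COUNT(col) of an all-NULL group is 0.
  5: ids {13, 31, 32} → COUNT(m.id)=3
  6: ids {30} → COUNT(m.id)=1
  7: ids {11} → COUNT(m.id)=1
  9: ids {6, 17, 20} → COUNT(m.id)=3
  16: ids {4, 7, 14, 28, 37} → COUNT(m.id)=5

Hank | 3 ; Uma | 1 ; Sam | 1 ; Farid | 3 ; Gita | 5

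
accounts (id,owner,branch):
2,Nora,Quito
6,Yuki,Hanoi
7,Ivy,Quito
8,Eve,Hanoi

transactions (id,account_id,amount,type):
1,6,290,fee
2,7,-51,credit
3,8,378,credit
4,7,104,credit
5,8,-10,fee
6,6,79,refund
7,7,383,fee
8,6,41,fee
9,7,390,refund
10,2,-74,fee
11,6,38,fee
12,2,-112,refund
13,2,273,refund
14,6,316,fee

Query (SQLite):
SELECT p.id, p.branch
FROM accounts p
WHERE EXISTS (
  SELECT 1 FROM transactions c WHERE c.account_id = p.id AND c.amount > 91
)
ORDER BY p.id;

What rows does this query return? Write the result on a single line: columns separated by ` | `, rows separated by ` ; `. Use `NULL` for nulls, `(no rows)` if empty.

For each accounts row, check whether any transactions with matching account_id has amount > 91.
Keep rows where that is true.

2 | Quito ; 6 | Hanoi ; 7 | Quito ; 8 | Hanoi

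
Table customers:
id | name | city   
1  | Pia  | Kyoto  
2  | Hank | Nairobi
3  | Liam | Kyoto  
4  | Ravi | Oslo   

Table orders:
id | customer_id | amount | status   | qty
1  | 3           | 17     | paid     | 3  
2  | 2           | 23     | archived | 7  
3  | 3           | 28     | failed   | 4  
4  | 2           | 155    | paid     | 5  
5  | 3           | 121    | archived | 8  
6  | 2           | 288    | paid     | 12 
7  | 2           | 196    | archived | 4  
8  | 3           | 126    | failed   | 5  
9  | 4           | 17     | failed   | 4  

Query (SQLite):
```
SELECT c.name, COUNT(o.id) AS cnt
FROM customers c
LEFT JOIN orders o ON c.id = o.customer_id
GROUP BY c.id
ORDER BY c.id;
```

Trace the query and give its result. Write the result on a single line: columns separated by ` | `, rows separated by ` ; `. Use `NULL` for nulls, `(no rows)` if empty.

LEFT JOIN keeps every customers row; unmatched ones get NULL for orders columns.
Group by customers.id and compute COUNT(o.id). COUNT(col) of an all-NULL group is 0.
  1: ids {—} → COUNT(o.id)=0
  2: ids {2, 4, 6, 7} → COUNT(o.id)=4
  3: ids {1, 3, 5, 8} → COUNT(o.id)=4
  4: ids {9} → COUNT(o.id)=1

Pia | 0 ; Hank | 4 ; Liam | 4 ; Ravi | 1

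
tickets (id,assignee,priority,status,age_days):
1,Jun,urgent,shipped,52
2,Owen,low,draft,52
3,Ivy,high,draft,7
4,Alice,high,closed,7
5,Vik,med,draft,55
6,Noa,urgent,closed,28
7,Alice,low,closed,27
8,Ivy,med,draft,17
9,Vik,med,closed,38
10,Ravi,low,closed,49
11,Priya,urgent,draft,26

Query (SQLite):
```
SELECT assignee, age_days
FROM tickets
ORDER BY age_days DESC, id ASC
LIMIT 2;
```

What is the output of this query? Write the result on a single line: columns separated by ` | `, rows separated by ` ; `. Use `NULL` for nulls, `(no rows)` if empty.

Vik | 55 ; Jun | 52

Sort by age_days desc, tiebreak id asc: (55, id=5), (52, id=1), (52, id=2), (49, id=10), (38, id=9) …. Take first 2.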